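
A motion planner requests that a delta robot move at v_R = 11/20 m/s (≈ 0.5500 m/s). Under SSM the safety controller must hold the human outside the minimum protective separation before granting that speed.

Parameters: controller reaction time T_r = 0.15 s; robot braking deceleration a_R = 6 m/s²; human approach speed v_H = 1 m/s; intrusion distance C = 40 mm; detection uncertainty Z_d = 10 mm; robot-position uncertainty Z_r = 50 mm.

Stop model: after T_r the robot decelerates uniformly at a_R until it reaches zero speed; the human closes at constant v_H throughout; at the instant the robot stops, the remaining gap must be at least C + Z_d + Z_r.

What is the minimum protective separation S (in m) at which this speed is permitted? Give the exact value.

S_min = 719/1600 m = 0.4494 m

braking lasts T_s = (11/20)/6 = 0.0917 s
robot covers v_R·T_r = 0.5500·0.1500 = 0.0825 m before braking
braking distance = 0.5500²/(2·6.0000) = 0.0252 m
human closes 1.0000·0.2417 = 0.2417 m
margins: 0.0400+0.0100+0.0500 = 0.1000 m
S_min ≈ 0.0825+0.0252+0.2417+0.1000  ⇒  S_min = 719/1600 m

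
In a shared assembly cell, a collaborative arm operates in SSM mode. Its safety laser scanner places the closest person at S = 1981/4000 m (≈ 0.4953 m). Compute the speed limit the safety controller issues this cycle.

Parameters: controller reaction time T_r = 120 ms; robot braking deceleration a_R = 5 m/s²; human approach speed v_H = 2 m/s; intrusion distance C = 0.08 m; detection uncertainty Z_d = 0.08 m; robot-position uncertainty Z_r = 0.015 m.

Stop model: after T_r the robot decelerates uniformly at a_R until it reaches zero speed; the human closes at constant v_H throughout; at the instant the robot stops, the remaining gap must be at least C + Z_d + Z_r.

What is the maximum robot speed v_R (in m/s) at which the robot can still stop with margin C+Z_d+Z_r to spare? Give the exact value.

collect terms ⇒ (1/10)·v_R² + (13/25)·v_R + (-321/4000) = 0
  disc = (13/25)² − 4·(1/10)·(-321/4000) = 121/400 ; √disc = 11/20
  v_R = (−(13/25) + 11/20) / (2·(1/10)) = 3/20 m/s
check:
stop time T_s = (3/20)/5 = 0.0300 s
robot covers v_R·T_r = 0.1500·0.1200 = 0.0180 m before braking
robot under decel: 0.1500²/(2·5.0000) = 0.0022 m
human over T_r+T_s: 2.0000·(0.1200+0.0300) = 0.3000 m
residual clearance needed = 0.0800+0.0800+0.0150 = 0.1750 m
sum ≈ 0.0180+0.0022+0.3000+0.1750 ≈ 0.4953 m = S ✓

v_R_max = 3/20 m/s = 0.1500 m/s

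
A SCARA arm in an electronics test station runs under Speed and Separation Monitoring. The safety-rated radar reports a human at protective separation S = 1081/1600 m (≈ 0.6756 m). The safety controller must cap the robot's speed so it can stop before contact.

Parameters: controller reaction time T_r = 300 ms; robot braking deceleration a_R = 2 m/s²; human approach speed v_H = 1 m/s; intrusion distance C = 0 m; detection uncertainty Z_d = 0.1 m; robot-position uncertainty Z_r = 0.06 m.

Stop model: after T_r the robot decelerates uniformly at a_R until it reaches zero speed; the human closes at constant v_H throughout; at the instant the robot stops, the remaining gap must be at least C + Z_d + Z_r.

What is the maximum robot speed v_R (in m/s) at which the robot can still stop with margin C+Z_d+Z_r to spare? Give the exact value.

v_R_max = 1/4 m/s = 0.2500 m/s

quadratic (1/4)·v² + (4/5)·v + (-69/320) = 0
  disc = (4/5)² − 4·(1/4)·(-69/320) = 1369/1600 ; √disc = 37/40
  v_R = (−(4/5) + 37/40) / (2·(1/4)) = 1/4 m/s
check:
T_s = v_R/a_R = (1/4)/2 = 0.1250 s
robot in T_r: 0.2500·0.3000 = 0.0750 m
robot under decel: 0.2500²/(2·2.0000) = 0.0156 m
person approaches 1.0000·(0.3000+0.1250) = 0.4250 m
residual clearance needed = 0.0000+0.1000+0.0600 = 0.1600 m
sum ≈ 0.0750+0.0156+0.4250+0.1600 ≈ 0.6756 m = S ✓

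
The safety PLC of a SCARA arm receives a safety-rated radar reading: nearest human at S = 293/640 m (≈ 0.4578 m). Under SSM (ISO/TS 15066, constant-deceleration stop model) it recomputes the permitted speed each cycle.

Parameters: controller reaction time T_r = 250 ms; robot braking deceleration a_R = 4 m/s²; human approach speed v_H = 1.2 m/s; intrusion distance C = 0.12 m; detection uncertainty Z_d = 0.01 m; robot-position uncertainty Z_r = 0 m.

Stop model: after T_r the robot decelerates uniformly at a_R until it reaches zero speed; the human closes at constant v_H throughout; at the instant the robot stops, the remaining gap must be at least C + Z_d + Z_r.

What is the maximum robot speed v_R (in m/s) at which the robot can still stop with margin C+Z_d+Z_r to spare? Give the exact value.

v_R_max = 1/20 m/s = 0.0500 m/s

quadratic (1/8)·v² + (11/20)·v + (-89/3200) = 0
  disc = (11/20)² − 4·(1/8)·(-89/3200) = 81/256 ; √disc = 9/16
  v_R = (−(11/20) + 9/16) / (2·(1/8)) = 1/20 m/s
check:
T_s = v_R/a_R = (1/20)/4 = 0.0125 s
reaction-phase robot travel = 0.0500·0.2500 = 0.0125 m
robot under decel: 0.0500²/(2·4.0000) = 0.0003 m
person approaches 1.2000·(0.2500+0.0125) = 0.3150 m
margins: 0.1200+0.0100+0.0000 = 0.1300 m
sum ≈ 0.0125+0.0003+0.3150+0.1300 ≈ 0.4578 m = S ✓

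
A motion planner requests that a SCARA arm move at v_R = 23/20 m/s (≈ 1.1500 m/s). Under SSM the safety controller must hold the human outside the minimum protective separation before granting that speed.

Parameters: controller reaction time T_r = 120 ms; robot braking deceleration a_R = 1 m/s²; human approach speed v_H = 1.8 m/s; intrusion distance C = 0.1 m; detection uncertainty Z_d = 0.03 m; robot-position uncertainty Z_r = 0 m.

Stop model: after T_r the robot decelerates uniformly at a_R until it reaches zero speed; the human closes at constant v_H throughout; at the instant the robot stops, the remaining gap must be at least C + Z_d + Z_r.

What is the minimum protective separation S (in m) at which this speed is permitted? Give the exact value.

T_s = v_R/a_R = (23/20)/1 = 1.1500 s
robot in T_r: 1.1500·0.1200 = 0.1380 m
robot covers 1.1500·1.1500 − ½·1.0000·1.1500² = 0.6613 m while stopping
person approaches 1.8000·(0.1200+1.1500) = 2.2860 m
C+Z_d+Z_r = 0.1000+0.0300+0.0000 = 0.1300 m
S_min ≈ 0.1380+0.6613+2.2860+0.1300  ⇒  S_min = 12861/4000 m

S_min = 12861/4000 m = 3.2153 m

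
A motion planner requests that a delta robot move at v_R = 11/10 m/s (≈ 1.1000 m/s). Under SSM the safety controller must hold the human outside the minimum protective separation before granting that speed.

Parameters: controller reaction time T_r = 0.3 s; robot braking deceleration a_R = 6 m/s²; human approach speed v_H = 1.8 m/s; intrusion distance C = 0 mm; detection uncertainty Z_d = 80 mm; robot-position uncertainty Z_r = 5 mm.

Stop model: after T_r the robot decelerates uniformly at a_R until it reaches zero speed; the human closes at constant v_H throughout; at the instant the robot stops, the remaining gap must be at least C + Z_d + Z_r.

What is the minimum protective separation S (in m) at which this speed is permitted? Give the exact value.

T_s = v_R/a_R = (11/10)/6 = 0.1833 s
robot covers v_R·T_r = 1.1000·0.3000 = 0.3300 m before braking
braking distance = 1.1000²/(2·6.0000) = 0.1008 m
human closes 1.8000·0.4833 = 0.8700 m
margins: 0.0000+0.0800+0.0050 = 0.0850 m
S_min ≈ 0.3300+0.1008+0.8700+0.0850  ⇒  S_min = 1663/1200 m

S_min = 1663/1200 m = 1.3858 m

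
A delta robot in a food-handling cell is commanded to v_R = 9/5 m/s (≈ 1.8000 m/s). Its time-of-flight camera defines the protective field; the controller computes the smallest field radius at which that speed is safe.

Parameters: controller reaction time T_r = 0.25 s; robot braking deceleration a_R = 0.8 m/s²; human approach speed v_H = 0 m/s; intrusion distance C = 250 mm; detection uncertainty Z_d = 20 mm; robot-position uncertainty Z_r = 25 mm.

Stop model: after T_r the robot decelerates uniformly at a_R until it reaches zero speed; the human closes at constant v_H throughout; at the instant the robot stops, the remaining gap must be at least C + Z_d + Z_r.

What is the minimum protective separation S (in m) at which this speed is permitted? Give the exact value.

braking lasts T_s = (9/5)/(4/5) = 2.2500 s
reaction-phase robot travel = 1.8000·0.2500 = 0.4500 m
braking distance = 1.8000²/(2·0.8000) = 2.0250 m
human closes 0.0000·2.5000 = 0.0000 m
margins: 0.2500+0.0200+0.0250 = 0.2950 m
S_min ≈ 0.4500+2.0250+0.0000+0.2950  ⇒  S_min = 277/100 m

S_min = 277/100 m = 2.7700 m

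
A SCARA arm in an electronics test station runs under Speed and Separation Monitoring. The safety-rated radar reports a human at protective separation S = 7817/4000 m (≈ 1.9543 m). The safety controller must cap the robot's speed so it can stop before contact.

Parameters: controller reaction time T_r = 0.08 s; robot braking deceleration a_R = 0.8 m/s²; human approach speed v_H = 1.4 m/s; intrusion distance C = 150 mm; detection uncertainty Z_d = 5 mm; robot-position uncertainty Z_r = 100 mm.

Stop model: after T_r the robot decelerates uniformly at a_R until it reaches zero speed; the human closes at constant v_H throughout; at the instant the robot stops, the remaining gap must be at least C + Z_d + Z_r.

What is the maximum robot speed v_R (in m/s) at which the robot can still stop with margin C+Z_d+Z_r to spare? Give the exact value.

at the boundary: (5/8)·v² + (183/100)·v + (-6349/4000) = 0
  disc = (183/100)² − 4·(5/8)·(-6349/4000) = 292681/40000 ; √disc = 541/200
  v_R = (−(183/100) + 541/200) / (2·(5/8)) = 7/10 m/s
check:
T_s = v_R/a_R = (7/10)/(4/5) = 0.8750 s
reaction-phase robot travel = 0.7000·0.0800 = 0.0560 m
braking distance = 0.7000²/(2·0.8000) = 0.3063 m
human closes 1.4000·0.9550 = 1.3370 m
margins: 0.1500+0.0050+0.1000 = 0.2550 m
sum ≈ 0.0560+0.3063+1.3370+0.2550 ≈ 1.9543 m = S ✓

v_R_max = 7/10 m/s = 0.7000 m/s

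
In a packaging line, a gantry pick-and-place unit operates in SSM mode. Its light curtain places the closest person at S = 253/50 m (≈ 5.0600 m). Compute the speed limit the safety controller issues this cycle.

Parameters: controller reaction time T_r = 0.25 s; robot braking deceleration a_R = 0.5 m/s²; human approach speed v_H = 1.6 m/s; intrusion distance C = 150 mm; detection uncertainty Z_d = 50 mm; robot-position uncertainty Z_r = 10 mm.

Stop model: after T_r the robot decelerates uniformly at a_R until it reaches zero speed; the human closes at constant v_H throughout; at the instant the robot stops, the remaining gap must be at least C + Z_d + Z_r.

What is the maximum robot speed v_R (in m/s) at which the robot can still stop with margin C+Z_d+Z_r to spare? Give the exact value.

at the boundary: (1)·v² + (69/20)·v + (-89/20) = 0
  disc = (69/20)² − 4·(1)·(-89/20) = 11881/400 ; √disc = 109/20
  v_R = (−(69/20) + 109/20) / (2·(1)) = 1 m/s
check:
stop time T_s = 1/(1/2) = 2.0000 s
reaction-phase robot travel = 1.0000·0.2500 = 0.2500 m
braking distance = 1.0000²/(2·0.5000) = 1.0000 m
person approaches 1.6000·(0.2500+2.0000) = 3.6000 m
margins: 0.1500+0.0500+0.0100 = 0.2100 m
sum ≈ 0.2500+1.0000+3.6000+0.2100 ≈ 5.0600 m = S ✓

v_R_max = 1 m/s = 1.0000 m/s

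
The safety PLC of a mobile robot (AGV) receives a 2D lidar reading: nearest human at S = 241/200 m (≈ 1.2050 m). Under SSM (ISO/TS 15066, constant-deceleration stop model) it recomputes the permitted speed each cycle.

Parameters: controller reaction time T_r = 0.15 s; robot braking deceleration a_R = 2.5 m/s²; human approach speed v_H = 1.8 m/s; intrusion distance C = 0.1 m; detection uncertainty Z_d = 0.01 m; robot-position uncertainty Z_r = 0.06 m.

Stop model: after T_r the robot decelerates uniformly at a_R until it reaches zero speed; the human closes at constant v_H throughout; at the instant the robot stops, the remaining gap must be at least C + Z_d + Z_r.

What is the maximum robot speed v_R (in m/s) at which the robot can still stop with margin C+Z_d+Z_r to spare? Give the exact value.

v_R_max = 3/4 m/s = 0.7500 m/s

at the boundary: (1/5)·v² + (87/100)·v + (-153/200) = 0
  disc = (87/100)² − 4·(1/5)·(-153/200) = 13689/10000 ; √disc = 117/100
  v_R = (−(87/100) + 117/100) / (2·(1/5)) = 3/4 m/s
check:
stop time T_s = (3/4)/(5/2) = 0.3000 s
reaction-phase robot travel = 0.7500·0.1500 = 0.1125 m
robot covers 0.7500·0.3000 − ½·2.5000·0.3000² = 0.1125 m while stopping
person approaches 1.8000·(0.1500+0.3000) = 0.8100 m
margins: 0.1000+0.0100+0.0600 = 0.1700 m
sum ≈ 0.1125+0.1125+0.8100+0.1700 ≈ 1.2050 m = S ✓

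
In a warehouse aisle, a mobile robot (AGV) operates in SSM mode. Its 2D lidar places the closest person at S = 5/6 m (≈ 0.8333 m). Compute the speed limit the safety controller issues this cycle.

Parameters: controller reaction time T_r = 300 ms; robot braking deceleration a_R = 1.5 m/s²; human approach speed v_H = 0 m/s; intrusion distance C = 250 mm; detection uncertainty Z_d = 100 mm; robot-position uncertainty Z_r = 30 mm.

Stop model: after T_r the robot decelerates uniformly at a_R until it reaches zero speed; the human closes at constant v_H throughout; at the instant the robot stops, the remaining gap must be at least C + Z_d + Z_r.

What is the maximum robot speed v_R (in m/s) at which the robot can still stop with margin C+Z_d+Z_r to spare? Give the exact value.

v_R_max = 4/5 m/s = 0.8000 m/s

at the boundary: (1/3)·v² + (3/10)·v + (-34/75) = 0
  disc = (3/10)² − 4·(1/3)·(-34/75) = 25/36 ; √disc = 5/6
  v_R = (−(3/10) + 5/6) / (2·(1/3)) = 4/5 m/s
check:
stop time T_s = (4/5)/(3/2) = 0.5333 s
robot in T_r: 0.8000·0.3000 = 0.2400 m
robot under decel: 0.8000²/(2·1.5000) = 0.2133 m
human closes 0.0000·0.8333 = 0.0000 m
margins: 0.2500+0.1000+0.0300 = 0.3800 m
sum ≈ 0.2400+0.2133+0.0000+0.3800 ≈ 0.8333 m = S ✓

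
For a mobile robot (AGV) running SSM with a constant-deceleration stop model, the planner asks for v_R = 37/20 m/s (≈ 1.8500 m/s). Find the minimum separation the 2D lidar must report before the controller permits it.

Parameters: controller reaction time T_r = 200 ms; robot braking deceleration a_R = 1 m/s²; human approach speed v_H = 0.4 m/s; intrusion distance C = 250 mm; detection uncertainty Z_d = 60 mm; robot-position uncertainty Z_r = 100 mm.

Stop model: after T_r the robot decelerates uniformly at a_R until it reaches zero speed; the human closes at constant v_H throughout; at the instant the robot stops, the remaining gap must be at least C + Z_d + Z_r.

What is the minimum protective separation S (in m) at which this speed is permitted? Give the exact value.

S_min = 2649/800 m = 3.3112 m

T_s = v_R/a_R = (37/20)/1 = 1.8500 s
reaction-phase robot travel = 1.8500·0.2000 = 0.3700 m
robot under decel: 1.8500²/(2·1.0000) = 1.7112 m
human closes 0.4000·2.0500 = 0.8200 m
C+Z_d+Z_r = 0.2500+0.0600+0.1000 = 0.4100 m
S_min ≈ 0.3700+1.7112+0.8200+0.4100  ⇒  S_min = 2649/800 m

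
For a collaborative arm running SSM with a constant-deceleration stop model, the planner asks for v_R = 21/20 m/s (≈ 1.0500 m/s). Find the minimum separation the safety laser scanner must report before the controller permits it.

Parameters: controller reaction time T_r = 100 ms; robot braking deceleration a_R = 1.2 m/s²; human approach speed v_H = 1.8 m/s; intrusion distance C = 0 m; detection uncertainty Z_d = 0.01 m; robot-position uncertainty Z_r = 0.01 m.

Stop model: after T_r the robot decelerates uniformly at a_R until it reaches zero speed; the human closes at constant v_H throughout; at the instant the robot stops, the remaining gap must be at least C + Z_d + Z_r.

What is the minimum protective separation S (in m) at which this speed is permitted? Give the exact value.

stop time T_s = (21/20)/(6/5) = 0.8750 s
reaction-phase robot travel = 1.0500·0.1000 = 0.1050 m
braking distance = 1.0500²/(2·1.2000) = 0.4594 m
person approaches 1.8000·(0.1000+0.8750) = 1.7550 m
residual clearance needed = 0.0000+0.0100+0.0100 = 0.0200 m
S_min ≈ 0.1050+0.4594+1.7550+0.0200  ⇒  S_min = 3743/1600 m

S_min = 3743/1600 m = 2.3394 m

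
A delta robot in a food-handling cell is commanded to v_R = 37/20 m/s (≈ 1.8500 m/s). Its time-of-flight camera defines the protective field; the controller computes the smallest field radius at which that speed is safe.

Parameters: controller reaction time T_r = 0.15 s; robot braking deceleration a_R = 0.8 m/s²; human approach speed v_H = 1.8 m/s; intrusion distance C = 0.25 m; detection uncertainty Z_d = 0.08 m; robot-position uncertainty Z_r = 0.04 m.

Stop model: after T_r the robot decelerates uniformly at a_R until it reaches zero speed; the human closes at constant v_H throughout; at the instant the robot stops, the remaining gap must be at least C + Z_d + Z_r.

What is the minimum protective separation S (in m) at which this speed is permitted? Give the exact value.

S_min = 23101/3200 m = 7.2191 m

braking lasts T_s = (37/20)/(4/5) = 2.3125 s
reaction-phase robot travel = 1.8500·0.1500 = 0.2775 m
braking distance = 1.8500²/(2·0.8000) = 2.1391 m
human over T_r+T_s: 1.8000·(0.1500+2.3125) = 4.4325 m
margins: 0.2500+0.0800+0.0400 = 0.3700 m
S_min ≈ 0.2775+2.1391+4.4325+0.3700  ⇒  S_min = 23101/3200 m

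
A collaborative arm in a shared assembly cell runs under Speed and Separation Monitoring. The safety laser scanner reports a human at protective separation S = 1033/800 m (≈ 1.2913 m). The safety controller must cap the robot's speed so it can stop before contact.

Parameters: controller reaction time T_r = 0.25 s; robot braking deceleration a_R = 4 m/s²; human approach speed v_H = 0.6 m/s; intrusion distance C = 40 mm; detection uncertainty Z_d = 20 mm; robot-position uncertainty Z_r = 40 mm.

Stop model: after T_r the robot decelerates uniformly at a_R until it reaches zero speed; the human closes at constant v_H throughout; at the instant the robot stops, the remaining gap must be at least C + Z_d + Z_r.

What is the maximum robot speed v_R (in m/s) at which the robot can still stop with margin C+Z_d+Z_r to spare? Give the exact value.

at the boundary: (1/8)·v² + (2/5)·v + (-833/800) = 0
  disc = (2/5)² − 4·(1/8)·(-833/800) = 1089/1600 ; √disc = 33/40
  v_R = (−(2/5) + 33/40) / (2·(1/8)) = 17/10 m/s
check:
stop time T_s = (17/10)/4 = 0.4250 s
robot covers v_R·T_r = 1.7000·0.2500 = 0.4250 m before braking
robot covers 1.7000·0.4250 − ½·4.0000·0.4250² = 0.3613 m while stopping
human over T_r+T_s: 0.6000·(0.2500+0.4250) = 0.4050 m
C+Z_d+Z_r = 0.0400+0.0200+0.0400 = 0.1000 m
sum ≈ 0.4250+0.3613+0.4050+0.1000 ≈ 1.2913 m = S ✓

v_R_max = 17/10 m/s = 1.7000 m/s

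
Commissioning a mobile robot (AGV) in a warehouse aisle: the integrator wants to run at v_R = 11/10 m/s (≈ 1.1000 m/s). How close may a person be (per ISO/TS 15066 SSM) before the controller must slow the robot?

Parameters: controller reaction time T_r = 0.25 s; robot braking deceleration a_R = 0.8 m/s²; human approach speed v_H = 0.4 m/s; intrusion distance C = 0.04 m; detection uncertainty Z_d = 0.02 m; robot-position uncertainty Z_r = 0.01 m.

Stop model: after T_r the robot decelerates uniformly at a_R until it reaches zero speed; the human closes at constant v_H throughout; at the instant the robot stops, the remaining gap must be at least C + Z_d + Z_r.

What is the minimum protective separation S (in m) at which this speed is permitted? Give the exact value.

T_s = v_R/a_R = (11/10)/(4/5) = 1.3750 s
robot covers v_R·T_r = 1.1000·0.2500 = 0.2750 m before braking
robot covers 1.1000·1.3750 − ½·0.8000·1.3750² = 0.7562 m while stopping
human over T_r+T_s: 0.4000·(0.2500+1.3750) = 0.6500 m
residual clearance needed = 0.0400+0.0200+0.0100 = 0.0700 m
S_min ≈ 0.2750+0.7562+0.6500+0.0700  ⇒  S_min = 1401/800 m

S_min = 1401/800 m = 1.7512 m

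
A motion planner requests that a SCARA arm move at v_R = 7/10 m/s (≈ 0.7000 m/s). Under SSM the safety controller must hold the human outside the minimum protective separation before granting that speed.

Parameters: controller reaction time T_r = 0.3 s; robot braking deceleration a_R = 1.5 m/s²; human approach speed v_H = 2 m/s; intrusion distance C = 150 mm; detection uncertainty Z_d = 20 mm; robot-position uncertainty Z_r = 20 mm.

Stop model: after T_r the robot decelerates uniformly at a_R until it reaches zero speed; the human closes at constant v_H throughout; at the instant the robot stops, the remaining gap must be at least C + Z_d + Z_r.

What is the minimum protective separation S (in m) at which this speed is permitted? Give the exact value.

S_min = 629/300 m = 2.0967 m

T_s = v_R/a_R = (7/10)/(3/2) = 0.4667 s
reaction-phase robot travel = 0.7000·0.3000 = 0.2100 m
robot under decel: 0.7000²/(2·1.5000) = 0.1633 m
human closes 2.0000·0.7667 = 1.5333 m
C+Z_d+Z_r = 0.1500+0.0200+0.0200 = 0.1900 m
S_min ≈ 0.2100+0.1633+1.5333+0.1900  ⇒  S_min = 629/300 m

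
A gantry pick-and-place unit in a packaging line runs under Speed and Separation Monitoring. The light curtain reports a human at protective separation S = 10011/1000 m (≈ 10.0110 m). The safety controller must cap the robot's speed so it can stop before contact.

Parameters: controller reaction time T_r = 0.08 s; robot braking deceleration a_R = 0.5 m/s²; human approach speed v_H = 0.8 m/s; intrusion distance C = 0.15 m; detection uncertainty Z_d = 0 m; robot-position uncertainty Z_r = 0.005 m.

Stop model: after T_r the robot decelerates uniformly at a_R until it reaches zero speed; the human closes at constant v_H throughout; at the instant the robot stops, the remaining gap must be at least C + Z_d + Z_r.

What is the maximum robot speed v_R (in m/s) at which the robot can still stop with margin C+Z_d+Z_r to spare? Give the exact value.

v_R_max = 12/5 m/s = 2.4000 m/s

at the boundary: (1)·v² + (42/25)·v + (-1224/125) = 0
  disc = (42/25)² − 4·(1)·(-1224/125) = 26244/625 ; √disc = 162/25
  v_R = (−(42/25) + 162/25) / (2·(1)) = 12/5 m/s
check:
braking lasts T_s = (12/5)/(1/2) = 4.8000 s
reaction-phase robot travel = 2.4000·0.0800 = 0.1920 m
robot covers 2.4000·4.8000 − ½·0.5000·4.8000² = 5.7600 m while stopping
person approaches 0.8000·(0.0800+4.8000) = 3.9040 m
margins: 0.1500+0.0000+0.0050 = 0.1550 m
sum ≈ 0.1920+5.7600+3.9040+0.1550 ≈ 10.0110 m = S ✓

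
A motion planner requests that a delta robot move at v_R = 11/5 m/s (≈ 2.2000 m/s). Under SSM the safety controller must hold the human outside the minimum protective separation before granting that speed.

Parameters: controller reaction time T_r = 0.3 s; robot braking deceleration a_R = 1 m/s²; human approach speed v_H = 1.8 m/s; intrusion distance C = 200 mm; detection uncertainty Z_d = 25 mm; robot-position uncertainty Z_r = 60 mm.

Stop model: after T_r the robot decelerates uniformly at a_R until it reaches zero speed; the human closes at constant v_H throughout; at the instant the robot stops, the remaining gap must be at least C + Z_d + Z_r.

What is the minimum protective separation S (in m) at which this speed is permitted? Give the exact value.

stop time T_s = (11/5)/1 = 2.2000 s
robot covers v_R·T_r = 2.2000·0.3000 = 0.6600 m before braking
braking distance = 2.2000²/(2·1.0000) = 2.4200 m
human over T_r+T_s: 1.8000·(0.3000+2.2000) = 4.5000 m
margins: 0.2000+0.0250+0.0600 = 0.2850 m
S_min ≈ 0.6600+2.4200+4.5000+0.2850  ⇒  S_min = 1573/200 m

S_min = 1573/200 m = 7.8650 m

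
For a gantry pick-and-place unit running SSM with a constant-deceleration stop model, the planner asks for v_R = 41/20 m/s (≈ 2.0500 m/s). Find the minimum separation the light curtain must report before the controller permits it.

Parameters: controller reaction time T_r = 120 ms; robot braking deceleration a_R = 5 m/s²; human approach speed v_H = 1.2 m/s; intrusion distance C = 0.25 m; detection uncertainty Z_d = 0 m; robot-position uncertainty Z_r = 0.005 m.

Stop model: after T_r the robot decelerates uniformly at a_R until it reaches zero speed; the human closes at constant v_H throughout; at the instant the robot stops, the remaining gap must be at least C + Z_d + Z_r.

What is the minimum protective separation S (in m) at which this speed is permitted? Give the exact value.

stop time T_s = (41/20)/5 = 0.4100 s
robot in T_r: 2.0500·0.1200 = 0.2460 m
braking distance = 2.0500²/(2·5.0000) = 0.4203 m
human over T_r+T_s: 1.2000·(0.1200+0.4100) = 0.6360 m
C+Z_d+Z_r = 0.2500+0.0000+0.0050 = 0.2550 m
S_min ≈ 0.2460+0.4203+0.6360+0.2550  ⇒  S_min = 6229/4000 m

S_min = 6229/4000 m = 1.5573 m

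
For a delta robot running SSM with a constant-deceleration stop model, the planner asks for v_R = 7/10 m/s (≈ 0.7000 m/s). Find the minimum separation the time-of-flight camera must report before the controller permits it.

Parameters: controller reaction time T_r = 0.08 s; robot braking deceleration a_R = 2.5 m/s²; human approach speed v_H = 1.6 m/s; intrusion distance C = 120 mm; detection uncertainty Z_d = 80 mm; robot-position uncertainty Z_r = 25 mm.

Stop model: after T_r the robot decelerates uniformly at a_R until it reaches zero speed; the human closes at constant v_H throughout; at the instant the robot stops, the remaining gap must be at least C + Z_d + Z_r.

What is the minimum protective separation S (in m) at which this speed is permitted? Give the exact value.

braking lasts T_s = (7/10)/(5/2) = 0.2800 s
reaction-phase robot travel = 0.7000·0.0800 = 0.0560 m
robot under decel: 0.7000²/(2·2.5000) = 0.0980 m
human closes 1.6000·0.3600 = 0.5760 m
residual clearance needed = 0.1200+0.0800+0.0250 = 0.2250 m
S_min ≈ 0.0560+0.0980+0.5760+0.2250  ⇒  S_min = 191/200 m

S_min = 191/200 m = 0.9550 m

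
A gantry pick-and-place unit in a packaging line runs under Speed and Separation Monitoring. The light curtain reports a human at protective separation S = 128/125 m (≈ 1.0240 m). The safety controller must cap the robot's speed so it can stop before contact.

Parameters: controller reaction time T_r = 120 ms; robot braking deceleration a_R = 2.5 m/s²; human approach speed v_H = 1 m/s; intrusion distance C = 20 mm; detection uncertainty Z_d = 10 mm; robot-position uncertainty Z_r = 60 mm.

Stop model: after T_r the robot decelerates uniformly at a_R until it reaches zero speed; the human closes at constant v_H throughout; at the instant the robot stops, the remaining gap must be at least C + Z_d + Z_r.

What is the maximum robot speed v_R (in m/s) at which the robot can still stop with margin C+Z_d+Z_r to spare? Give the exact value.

at the boundary: (1/5)·v² + (13/25)·v + (-407/500) = 0
  disc = (13/25)² − 4·(1/5)·(-407/500) = 576/625 ; √disc = 24/25
  v_R = (−(13/25) + 24/25) / (2·(1/5)) = 11/10 m/s
check:
stop time T_s = (11/10)/(5/2) = 0.4400 s
reaction-phase robot travel = 1.1000·0.1200 = 0.1320 m
robot covers 1.1000·0.4400 − ½·2.5000·0.4400² = 0.2420 m while stopping
person approaches 1.0000·(0.1200+0.4400) = 0.5600 m
residual clearance needed = 0.0200+0.0100+0.0600 = 0.0900 m
sum ≈ 0.1320+0.2420+0.5600+0.0900 ≈ 1.0240 m = S ✓

v_R_max = 11/10 m/s = 1.1000 m/s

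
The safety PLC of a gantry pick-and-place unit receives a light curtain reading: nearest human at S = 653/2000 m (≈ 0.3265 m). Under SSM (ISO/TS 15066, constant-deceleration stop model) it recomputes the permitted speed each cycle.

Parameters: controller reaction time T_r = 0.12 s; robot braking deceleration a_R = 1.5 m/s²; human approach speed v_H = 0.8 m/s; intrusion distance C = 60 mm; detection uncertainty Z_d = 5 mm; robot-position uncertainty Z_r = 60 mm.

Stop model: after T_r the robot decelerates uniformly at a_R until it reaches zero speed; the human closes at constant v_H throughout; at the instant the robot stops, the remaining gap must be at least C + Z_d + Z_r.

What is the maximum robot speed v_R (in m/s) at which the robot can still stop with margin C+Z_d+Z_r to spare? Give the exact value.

quadratic (1/3)·v² + (49/75)·v + (-211/2000) = 0
  disc = (49/75)² − 4·(1/3)·(-211/2000) = 12769/22500 ; √disc = 113/150
  v_R = (−(49/75) + 113/150) / (2·(1/3)) = 3/20 m/s
check:
braking lasts T_s = (3/20)/(3/2) = 0.1000 s
robot in T_r: 0.1500·0.1200 = 0.0180 m
robot covers 0.1500·0.1000 − ½·1.5000·0.1000² = 0.0075 m while stopping
human closes 0.8000·0.2200 = 0.1760 m
C+Z_d+Z_r = 0.0600+0.0050+0.0600 = 0.1250 m
sum ≈ 0.0180+0.0075+0.1760+0.1250 ≈ 0.3265 m = S ✓

v_R_max = 3/20 m/s = 0.1500 m/s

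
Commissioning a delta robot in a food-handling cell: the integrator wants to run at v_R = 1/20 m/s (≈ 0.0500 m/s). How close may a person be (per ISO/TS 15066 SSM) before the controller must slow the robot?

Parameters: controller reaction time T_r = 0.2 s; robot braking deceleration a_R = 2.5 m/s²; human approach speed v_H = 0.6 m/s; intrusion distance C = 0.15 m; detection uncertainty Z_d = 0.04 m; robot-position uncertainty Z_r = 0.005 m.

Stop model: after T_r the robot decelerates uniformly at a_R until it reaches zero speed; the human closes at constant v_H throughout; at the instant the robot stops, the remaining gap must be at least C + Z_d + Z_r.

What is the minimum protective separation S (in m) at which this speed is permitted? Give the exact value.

stop time T_s = (1/20)/(5/2) = 0.0200 s
robot in T_r: 0.0500·0.2000 = 0.0100 m
robot covers 0.0500·0.0200 − ½·2.5000·0.0200² = 0.0005 m while stopping
person approaches 0.6000·(0.2000+0.0200) = 0.1320 m
C+Z_d+Z_r = 0.1500+0.0400+0.0050 = 0.1950 m
S_min ≈ 0.0100+0.0005+0.1320+0.1950  ⇒  S_min = 27/80 m

S_min = 27/80 m = 0.3375 m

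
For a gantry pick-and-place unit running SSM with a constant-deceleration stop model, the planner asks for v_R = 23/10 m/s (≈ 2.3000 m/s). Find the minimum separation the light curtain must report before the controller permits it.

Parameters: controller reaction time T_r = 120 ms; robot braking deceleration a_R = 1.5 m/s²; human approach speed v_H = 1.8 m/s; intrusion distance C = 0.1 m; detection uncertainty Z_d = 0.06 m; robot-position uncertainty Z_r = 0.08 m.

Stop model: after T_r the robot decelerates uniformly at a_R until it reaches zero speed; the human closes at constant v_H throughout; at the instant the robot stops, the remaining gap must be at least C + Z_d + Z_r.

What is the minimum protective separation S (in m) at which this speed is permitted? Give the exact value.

braking lasts T_s = (23/10)/(3/2) = 1.5333 s
reaction-phase robot travel = 2.3000·0.1200 = 0.2760 m
braking distance = 2.3000²/(2·1.5000) = 1.7633 m
person approaches 1.8000·(0.1200+1.5333) = 2.9760 m
margins: 0.1000+0.0600+0.0800 = 0.2400 m
S_min ≈ 0.2760+1.7633+2.9760+0.2400  ⇒  S_min = 7883/1500 m

S_min = 7883/1500 m = 5.2553 m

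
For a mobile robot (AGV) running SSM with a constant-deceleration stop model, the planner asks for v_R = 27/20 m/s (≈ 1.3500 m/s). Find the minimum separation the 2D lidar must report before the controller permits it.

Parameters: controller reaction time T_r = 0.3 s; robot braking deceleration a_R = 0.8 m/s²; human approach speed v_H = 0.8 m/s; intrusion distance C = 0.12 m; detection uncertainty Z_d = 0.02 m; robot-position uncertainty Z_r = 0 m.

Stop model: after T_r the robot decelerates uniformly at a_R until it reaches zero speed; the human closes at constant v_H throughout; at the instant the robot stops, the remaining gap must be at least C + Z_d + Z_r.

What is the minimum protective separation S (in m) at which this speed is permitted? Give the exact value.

braking lasts T_s = (27/20)/(4/5) = 1.6875 s
robot covers v_R·T_r = 1.3500·0.3000 = 0.4050 m before braking
robot covers 1.3500·1.6875 − ½·0.8000·1.6875² = 1.1391 m while stopping
human over T_r+T_s: 0.8000·(0.3000+1.6875) = 1.5900 m
margins: 0.1200+0.0200+0.0000 = 0.1400 m
S_min ≈ 0.4050+1.1391+1.5900+0.1400  ⇒  S_min = 10477/3200 m

S_min = 10477/3200 m = 3.2741 m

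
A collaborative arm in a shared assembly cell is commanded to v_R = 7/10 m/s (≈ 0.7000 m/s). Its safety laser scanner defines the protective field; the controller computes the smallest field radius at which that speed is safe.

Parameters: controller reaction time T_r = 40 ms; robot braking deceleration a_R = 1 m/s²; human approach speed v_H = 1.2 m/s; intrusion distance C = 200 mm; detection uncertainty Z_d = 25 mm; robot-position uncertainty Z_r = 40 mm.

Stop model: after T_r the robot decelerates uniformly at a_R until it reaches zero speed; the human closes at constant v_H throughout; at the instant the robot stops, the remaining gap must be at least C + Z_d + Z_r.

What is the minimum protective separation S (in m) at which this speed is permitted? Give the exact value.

S_min = 713/500 m = 1.4260 m

T_s = v_R/a_R = (7/10)/1 = 0.7000 s
robot in T_r: 0.7000·0.0400 = 0.0280 m
robot under decel: 0.7000²/(2·1.0000) = 0.2450 m
human closes 1.2000·0.7400 = 0.8880 m
margins: 0.2000+0.0250+0.0400 = 0.2650 m
S_min ≈ 0.0280+0.2450+0.8880+0.2650  ⇒  S_min = 713/500 m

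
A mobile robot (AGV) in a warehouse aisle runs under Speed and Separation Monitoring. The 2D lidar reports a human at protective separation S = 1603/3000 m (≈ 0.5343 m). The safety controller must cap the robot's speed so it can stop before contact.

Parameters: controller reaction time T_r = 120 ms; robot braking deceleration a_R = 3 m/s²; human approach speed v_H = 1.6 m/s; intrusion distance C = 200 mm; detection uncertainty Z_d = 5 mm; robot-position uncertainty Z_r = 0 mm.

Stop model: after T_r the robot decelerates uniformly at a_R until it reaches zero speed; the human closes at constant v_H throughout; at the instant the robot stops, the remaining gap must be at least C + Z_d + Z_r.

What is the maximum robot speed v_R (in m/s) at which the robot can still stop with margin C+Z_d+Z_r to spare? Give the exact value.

quadratic (1/6)·v² + (49/75)·v + (-103/750) = 0
  disc = (49/75)² − 4·(1/6)·(-103/750) = 324/625 ; √disc = 18/25
  v_R = (−(49/75) + 18/25) / (2·(1/6)) = 1/5 m/s
check:
T_s = v_R/a_R = (1/5)/3 = 0.0667 s
reaction-phase robot travel = 0.2000·0.1200 = 0.0240 m
robot covers 0.2000·0.0667 − ½·3.0000·0.0667² = 0.0067 m while stopping
human over T_r+T_s: 1.6000·(0.1200+0.0667) = 0.2987 m
residual clearance needed = 0.2000+0.0050+0.0000 = 0.2050 m
sum ≈ 0.0240+0.0067+0.2987+0.2050 ≈ 0.5343 m = S ✓

v_R_max = 1/5 m/s = 0.2000 m/s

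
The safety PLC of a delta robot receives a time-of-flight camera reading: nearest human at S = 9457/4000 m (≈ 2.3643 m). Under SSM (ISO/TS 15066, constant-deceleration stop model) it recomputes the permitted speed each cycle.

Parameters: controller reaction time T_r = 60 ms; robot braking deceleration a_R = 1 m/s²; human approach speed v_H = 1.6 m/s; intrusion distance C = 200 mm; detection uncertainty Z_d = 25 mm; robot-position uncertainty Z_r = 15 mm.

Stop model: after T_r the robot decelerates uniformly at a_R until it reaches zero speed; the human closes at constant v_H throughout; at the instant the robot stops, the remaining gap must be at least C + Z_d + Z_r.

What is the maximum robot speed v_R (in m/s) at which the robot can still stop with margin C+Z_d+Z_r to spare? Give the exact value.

v_R_max = 19/20 m/s = 0.9500 m/s

at the boundary: (1/2)·v² + (83/50)·v + (-8113/4000) = 0
  disc = (83/50)² − 4·(1/2)·(-8113/4000) = 68121/10000 ; √disc = 261/100
  v_R = (−(83/50) + 261/100) / (2·(1/2)) = 19/20 m/s
check:
stop time T_s = (19/20)/1 = 0.9500 s
robot in T_r: 0.9500·0.0600 = 0.0570 m
braking distance = 0.9500²/(2·1.0000) = 0.4512 m
human over T_r+T_s: 1.6000·(0.0600+0.9500) = 1.6160 m
margins: 0.2000+0.0250+0.0150 = 0.2400 m
sum ≈ 0.0570+0.4512+1.6160+0.2400 ≈ 2.3643 m = S ✓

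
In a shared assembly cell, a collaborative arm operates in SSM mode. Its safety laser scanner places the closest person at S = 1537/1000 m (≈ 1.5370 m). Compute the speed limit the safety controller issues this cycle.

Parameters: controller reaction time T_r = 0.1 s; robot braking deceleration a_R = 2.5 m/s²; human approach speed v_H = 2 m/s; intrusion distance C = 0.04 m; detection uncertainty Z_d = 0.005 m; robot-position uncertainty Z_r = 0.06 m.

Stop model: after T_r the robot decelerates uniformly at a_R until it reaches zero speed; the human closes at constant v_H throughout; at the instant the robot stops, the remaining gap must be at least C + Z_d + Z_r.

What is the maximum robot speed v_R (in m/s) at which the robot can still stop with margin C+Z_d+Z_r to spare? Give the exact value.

v_R_max = 11/10 m/s = 1.1000 m/s

quadratic (1/5)·v² + (9/10)·v + (-154/125) = 0
  disc = (9/10)² − 4·(1/5)·(-154/125) = 4489/2500 ; √disc = 67/50
  v_R = (−(9/10) + 67/50) / (2·(1/5)) = 11/10 m/s
check:
braking lasts T_s = (11/10)/(5/2) = 0.4400 s
reaction-phase robot travel = 1.1000·0.1000 = 0.1100 m
robot covers 1.1000·0.4400 − ½·2.5000·0.4400² = 0.2420 m while stopping
human closes 2.0000·0.5400 = 1.0800 m
residual clearance needed = 0.0400+0.0050+0.0600 = 0.1050 m
sum ≈ 0.1100+0.2420+1.0800+0.1050 ≈ 1.5370 m = S ✓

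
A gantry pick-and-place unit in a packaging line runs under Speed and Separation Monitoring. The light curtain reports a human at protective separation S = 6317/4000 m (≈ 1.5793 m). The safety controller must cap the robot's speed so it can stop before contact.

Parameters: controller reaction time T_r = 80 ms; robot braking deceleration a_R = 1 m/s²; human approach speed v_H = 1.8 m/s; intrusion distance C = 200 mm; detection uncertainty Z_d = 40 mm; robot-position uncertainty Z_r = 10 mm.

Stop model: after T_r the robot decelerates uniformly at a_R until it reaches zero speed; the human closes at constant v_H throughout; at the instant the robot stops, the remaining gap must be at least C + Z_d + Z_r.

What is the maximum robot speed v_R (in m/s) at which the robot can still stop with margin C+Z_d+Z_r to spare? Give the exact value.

at the boundary: (1/2)·v² + (47/25)·v + (-4741/4000) = 0
  disc = (47/25)² − 4·(1/2)·(-4741/4000) = 59049/10000 ; √disc = 243/100
  v_R = (−(47/25) + 243/100) / (2·(1/2)) = 11/20 m/s
check:
T_s = v_R/a_R = (11/20)/1 = 0.5500 s
reaction-phase robot travel = 0.5500·0.0800 = 0.0440 m
robot covers 0.5500·0.5500 − ½·1.0000·0.5500² = 0.1512 m while stopping
human over T_r+T_s: 1.8000·(0.0800+0.5500) = 1.1340 m
residual clearance needed = 0.2000+0.0400+0.0100 = 0.2500 m
sum ≈ 0.0440+0.1512+1.1340+0.2500 ≈ 1.5793 m = S ✓

v_R_max = 11/20 m/s = 0.5500 m/s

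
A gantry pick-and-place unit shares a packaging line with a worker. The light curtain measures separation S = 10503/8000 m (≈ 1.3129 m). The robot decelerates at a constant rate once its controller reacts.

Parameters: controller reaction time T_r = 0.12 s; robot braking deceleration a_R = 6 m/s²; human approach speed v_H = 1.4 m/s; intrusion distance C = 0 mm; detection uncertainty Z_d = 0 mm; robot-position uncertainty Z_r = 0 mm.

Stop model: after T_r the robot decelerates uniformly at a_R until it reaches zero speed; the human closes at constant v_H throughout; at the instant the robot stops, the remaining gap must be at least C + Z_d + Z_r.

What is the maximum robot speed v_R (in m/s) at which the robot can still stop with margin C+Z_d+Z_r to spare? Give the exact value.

at the boundary: (1/12)·v² + (53/150)·v + (-9159/8000) = 0
  disc = (53/150)² − 4·(1/12)·(-9159/8000) = 182329/360000 ; √disc = 427/600
  v_R = (−(53/150) + 427/600) / (2·(1/12)) = 43/20 m/s
check:
stop time T_s = (43/20)/6 = 0.3583 s
robot covers v_R·T_r = 2.1500·0.1200 = 0.2580 m before braking
braking distance = 2.1500²/(2·6.0000) = 0.3852 m
person approaches 1.4000·(0.1200+0.3583) = 0.6697 m
margins: 0.0000+0.0000+0.0000 = 0.0000 m
sum ≈ 0.2580+0.3852+0.6697+0.0000 ≈ 1.3129 m = S ✓

v_R_max = 43/20 m/s = 2.1500 m/s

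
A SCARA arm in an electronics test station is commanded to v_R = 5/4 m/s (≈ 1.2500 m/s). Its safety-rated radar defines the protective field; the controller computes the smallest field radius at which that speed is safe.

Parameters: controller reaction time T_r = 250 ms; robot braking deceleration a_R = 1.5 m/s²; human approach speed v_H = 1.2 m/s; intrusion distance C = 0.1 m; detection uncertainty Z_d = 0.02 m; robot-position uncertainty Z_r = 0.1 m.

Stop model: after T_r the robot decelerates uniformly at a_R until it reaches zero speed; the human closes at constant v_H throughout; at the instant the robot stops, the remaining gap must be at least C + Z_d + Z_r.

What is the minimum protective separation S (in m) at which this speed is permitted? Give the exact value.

S_min = 353/150 m = 2.3533 m

braking lasts T_s = (5/4)/(3/2) = 0.8333 s
robot covers v_R·T_r = 1.2500·0.2500 = 0.3125 m before braking
robot under decel: 1.2500²/(2·1.5000) = 0.5208 m
person approaches 1.2000·(0.2500+0.8333) = 1.3000 m
margins: 0.1000+0.0200+0.1000 = 0.2200 m
S_min ≈ 0.3125+0.5208+1.3000+0.2200  ⇒  S_min = 353/150 m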